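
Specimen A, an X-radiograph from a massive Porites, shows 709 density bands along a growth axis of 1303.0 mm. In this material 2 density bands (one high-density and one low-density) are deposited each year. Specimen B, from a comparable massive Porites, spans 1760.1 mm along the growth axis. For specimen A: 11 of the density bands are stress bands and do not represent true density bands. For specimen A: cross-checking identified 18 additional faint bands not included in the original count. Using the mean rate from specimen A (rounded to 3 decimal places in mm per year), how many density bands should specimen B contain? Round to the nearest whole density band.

Specimen A: true density band count = 709 − 11 + 18 = 716.
Specimen A: dividing by 2 density bands per year: 716 / 2 = 358 years.
A: 1303.0 mm over 358 years gives 1303.0 / 358 ≈ 3.640 mm/yr.
Specimen B: 1760.1 mm / 3.640 mm per year = 483.54 years; at 2 density bands per year that is 483.54 × 2 ≈ 967 density bands.

967 density bands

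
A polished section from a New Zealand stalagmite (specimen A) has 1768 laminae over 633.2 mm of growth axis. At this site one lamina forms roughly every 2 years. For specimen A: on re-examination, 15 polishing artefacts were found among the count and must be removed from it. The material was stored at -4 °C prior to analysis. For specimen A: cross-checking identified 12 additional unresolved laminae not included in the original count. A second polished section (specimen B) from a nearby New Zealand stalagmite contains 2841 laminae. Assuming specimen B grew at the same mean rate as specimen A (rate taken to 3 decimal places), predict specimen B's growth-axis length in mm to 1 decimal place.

Specimen A: adjusted count: 1768 − 15 + 12 = 1765 laminae.
Specimen A: 1765 laminae at 2 years each span 1765 × 2 = 3530 years.
A: Extension rate ≈ 633.2 / 3530 = 0.179 mm/yr.
Specimen B: multiplying by 2 years per lamina: 2841 × 2 = 5682 years. Length of B = 0.179 × 5682 = 1017.1 mm.

1017.1 mm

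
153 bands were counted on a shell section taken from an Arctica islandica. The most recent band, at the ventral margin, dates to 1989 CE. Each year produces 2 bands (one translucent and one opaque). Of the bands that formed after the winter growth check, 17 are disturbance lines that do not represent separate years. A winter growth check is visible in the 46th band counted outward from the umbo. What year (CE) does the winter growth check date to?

153 − 46 = 107 bands lie beyond the winter growth check toward the ventral margin.
Removing the 17 false bands leaves 107 − 17 = 90 true bands beyond the winter growth check.
90 bands at 2 per year is 90 / 2 = 45 years.
The band at the ventral margin is 1989 CE, so the winter growth check dates to 1989 − 45 = 1944 CE.

1944 CE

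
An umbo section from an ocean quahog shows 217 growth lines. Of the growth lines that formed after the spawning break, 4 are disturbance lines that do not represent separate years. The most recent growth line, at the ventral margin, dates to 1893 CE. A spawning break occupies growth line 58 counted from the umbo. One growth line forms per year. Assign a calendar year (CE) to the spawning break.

The spawning break sits at growth line 58 from the umbo, so 217 − 58 = 159 growth lines formed after it.
Removing the 4 false growth lines leaves 159 − 4 = 155 true growth lines beyond the spawning break.
1893 − 155 = 1738 CE.

1738 CE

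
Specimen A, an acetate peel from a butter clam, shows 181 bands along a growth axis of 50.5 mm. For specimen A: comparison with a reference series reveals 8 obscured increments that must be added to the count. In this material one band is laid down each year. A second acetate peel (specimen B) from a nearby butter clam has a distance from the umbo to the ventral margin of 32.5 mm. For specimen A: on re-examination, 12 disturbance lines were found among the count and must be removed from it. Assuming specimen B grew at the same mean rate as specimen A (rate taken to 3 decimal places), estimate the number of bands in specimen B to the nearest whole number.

114 bands

Specimen A: after corrections the count is 181 − 12 + 8 = 177 bands.
A: Extension rate ≈ 50.5 / 177 = 0.285 mm/year.
For B, 32.5 / 0.285 = 114.04 years ≈ 114 bands.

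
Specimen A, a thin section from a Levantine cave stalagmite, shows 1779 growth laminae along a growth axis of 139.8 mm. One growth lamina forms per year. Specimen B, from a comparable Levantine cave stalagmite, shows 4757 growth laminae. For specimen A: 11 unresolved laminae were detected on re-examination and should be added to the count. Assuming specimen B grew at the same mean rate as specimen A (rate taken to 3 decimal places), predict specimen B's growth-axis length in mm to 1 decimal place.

371.0 mm

Specimen A: true growth lamina count = 1779 + 11 = 1790.
A: Mean rate = 139.8 mm / 1790 years ≈ 0.078 mm/yr.
B's length ≈ 0.078 × 4757 = 371.0 mm.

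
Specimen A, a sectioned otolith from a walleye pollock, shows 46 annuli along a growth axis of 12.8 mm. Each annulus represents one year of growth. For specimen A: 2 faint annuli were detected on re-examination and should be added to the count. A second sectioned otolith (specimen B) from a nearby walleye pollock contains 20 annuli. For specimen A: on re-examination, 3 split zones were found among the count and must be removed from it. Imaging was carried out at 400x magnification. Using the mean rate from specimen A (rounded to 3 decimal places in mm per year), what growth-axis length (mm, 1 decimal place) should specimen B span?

5.7 mm

Specimen A: adjusted count: 46 − 3 + 2 = 45 annuli.
A: Mean rate = 12.8 mm / 45 years ≈ 0.284 mm/yr.
For B, 0.284 mm/year × 20 years = 5.7 mm.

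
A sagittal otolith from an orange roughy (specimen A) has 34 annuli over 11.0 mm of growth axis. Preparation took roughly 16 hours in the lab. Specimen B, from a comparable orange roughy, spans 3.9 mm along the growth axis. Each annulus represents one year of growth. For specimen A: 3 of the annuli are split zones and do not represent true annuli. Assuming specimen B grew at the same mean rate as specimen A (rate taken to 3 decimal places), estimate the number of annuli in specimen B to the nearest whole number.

11 annuli

Specimen A: correcting the raw count gives 34 − 3 = 31 true annuli.
A: Extension rate ≈ 11.0 / 31 = 0.355 mm/yr.
B spans 3.9 / 0.355 = 10.99 years ≈ 11 annuli.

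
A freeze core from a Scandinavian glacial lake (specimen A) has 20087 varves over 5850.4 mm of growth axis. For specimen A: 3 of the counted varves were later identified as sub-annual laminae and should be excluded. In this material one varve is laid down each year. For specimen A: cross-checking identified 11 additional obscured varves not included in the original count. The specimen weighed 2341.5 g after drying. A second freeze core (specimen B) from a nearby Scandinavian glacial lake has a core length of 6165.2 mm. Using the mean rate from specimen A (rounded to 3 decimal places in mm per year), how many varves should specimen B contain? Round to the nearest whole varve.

Specimen A: after corrections the count is 20087 − 3 + 11 = 20095 varves.
A: Mean rate = 5850.4 mm / 20095 years ≈ 0.291 mm/yr.
B spans 6165.2 / 0.291 = 21186.25 years ≈ 21186 varves.

21186 varves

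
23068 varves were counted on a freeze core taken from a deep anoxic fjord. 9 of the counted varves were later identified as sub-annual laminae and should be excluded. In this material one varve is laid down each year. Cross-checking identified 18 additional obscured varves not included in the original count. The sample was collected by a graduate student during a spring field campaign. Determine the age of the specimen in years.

True varve count = 23068 − 9 + 18 = 23077.
At one varve per year, that is 23077 years.

23077 yr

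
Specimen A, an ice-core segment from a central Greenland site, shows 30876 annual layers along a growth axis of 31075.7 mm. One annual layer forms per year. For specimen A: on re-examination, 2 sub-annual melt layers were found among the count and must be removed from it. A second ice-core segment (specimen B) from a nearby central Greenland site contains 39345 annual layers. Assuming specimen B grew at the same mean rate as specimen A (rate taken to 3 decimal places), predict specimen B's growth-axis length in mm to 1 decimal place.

Specimen A: after corrections the count is 30876 − 2 = 30874 annual layers.
A: Mean rate = 31075.7 mm / 30874 years ≈ 1.007 mm per year.
B's length ≈ 1.007 × 39345 = 39620.4 mm.

39620.4 mm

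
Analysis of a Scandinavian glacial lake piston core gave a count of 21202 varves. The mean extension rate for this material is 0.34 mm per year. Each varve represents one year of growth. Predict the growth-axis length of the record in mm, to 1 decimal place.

21202 years of growth are recorded.
Length ≈ 0.34 × 21202 = 7208.7 mm.

7208.7 mm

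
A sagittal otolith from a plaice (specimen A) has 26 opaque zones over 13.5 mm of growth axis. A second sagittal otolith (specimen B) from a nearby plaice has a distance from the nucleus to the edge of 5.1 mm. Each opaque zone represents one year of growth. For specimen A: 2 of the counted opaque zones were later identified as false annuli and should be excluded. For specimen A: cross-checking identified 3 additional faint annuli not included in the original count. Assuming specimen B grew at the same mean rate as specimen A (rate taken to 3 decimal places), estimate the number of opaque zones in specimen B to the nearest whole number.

10 opaque zones

Specimen A: correcting the raw count gives 26 − 2 + 3 = 27 true opaque zones.
A: 13.5 mm over 27 years gives 13.5 / 27 ≈ 0.500 mm per year.
Specimen B: 5.1 mm / 0.500 mm per year = 10.20 years ≈ 10 opaque zones.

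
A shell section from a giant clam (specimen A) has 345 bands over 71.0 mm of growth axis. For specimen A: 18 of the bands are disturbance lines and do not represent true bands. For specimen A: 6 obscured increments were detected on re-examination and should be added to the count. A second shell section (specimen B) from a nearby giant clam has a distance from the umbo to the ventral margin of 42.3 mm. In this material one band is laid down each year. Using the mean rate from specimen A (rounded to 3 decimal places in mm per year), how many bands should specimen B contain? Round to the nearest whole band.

199 bands

Specimen A: true band count = 345 − 18 + 6 = 333.
A: 71.0 mm over 333 years gives 71.0 / 333 ≈ 0.213 mm per year.
Specimen B: 42.3 mm / 0.213 mm per year = 198.59 years ≈ 199 bands.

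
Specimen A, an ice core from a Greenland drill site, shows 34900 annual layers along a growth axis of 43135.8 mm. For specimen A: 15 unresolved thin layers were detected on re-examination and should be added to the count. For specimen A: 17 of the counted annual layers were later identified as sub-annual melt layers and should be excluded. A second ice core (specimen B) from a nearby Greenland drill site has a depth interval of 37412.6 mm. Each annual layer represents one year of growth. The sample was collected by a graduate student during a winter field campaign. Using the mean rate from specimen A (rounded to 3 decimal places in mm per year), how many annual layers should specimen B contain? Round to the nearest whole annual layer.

Specimen A: correcting the raw count gives 34900 − 17 + 15 = 34898 true annual layers.
A: Extension rate ≈ 43135.8 / 34898 = 1.236 mm/yr.
Specimen B: 37412.6 mm / 1.236 mm per year = 30269.09 years ≈ 30269 annual layers.

30269 annual layers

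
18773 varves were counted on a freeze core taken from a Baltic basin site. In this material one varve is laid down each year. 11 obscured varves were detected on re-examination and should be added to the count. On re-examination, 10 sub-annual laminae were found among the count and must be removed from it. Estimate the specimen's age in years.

18774 years

Adjusted count: 18773 − 10 + 11 = 18774 varves.
With a one-to-one varve periodicity this is 18774 years.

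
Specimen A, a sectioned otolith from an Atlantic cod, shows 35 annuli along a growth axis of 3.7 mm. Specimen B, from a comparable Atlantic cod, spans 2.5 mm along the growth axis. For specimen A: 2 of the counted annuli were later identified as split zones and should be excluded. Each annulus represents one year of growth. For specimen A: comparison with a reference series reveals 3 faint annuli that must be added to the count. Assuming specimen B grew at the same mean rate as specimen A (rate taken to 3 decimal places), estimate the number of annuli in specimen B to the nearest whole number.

Specimen A: correcting the raw count gives 35 − 2 + 3 = 36 true annuli.
A: Extension rate ≈ 3.7 / 36 = 0.103 mm/yr.
Specimen B: 2.5 mm / 0.103 mm per year = 24.27 years ≈ 24 annuli.

24 annuli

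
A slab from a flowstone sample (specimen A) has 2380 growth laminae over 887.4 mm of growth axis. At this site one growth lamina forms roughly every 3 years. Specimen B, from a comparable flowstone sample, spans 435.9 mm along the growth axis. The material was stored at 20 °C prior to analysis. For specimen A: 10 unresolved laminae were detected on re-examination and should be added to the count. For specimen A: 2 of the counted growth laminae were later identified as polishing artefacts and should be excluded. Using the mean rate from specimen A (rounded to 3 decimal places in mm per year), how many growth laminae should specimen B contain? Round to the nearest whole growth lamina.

1172 growth laminae

Specimen A: after corrections the count is 2380 − 2 + 10 = 2388 growth laminae.
Specimen A: multiplying by 3 years per growth lamina: 2388 × 3 = 7164 years.
A: 887.4 mm over 7164 years gives 887.4 / 7164 ≈ 0.124 mm/yr.
Specimen B: 435.9 mm / 0.124 mm per year = 3515.32 years; at 3 years per growth lamina that is 3515.32 / 3 ≈ 1172 growth laminae.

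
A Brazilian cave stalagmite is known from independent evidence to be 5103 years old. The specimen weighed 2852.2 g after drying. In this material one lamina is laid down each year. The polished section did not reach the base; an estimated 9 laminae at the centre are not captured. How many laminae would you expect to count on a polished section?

One lamina per year gives 5103 laminae over 5103 years.
5103 − 9 missed = 5094 laminae expected in the prepared section.

5094 laminae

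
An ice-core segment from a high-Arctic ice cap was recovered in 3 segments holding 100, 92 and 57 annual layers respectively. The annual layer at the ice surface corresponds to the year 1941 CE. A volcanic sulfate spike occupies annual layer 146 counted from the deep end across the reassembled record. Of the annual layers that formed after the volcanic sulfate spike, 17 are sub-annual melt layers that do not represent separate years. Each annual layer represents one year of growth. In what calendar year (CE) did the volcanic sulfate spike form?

1855 CE

Total annual layers = 100 + 92 + 57 = 249.
Between annual layer 146 and the ice surface there are 249 − 146 = 103 annual layers.
Removing the 17 false annual layers leaves 103 − 17 = 86 true annual layers beyond the volcanic sulfate spike.
Counting back 86 years from 1941 CE places the volcanic sulfate spike in 1941 − 86 = 1855 CE.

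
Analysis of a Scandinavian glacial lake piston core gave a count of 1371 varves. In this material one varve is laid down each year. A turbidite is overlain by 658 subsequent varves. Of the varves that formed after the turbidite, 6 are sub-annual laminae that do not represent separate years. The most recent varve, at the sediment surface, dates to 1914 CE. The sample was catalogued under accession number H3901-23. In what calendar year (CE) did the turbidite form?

1262 CE

There are 658 varves younger than the turbidite.
Excluding 6 false varves: 658 − 6 = 652.
1914 − 652 = 1262 CE.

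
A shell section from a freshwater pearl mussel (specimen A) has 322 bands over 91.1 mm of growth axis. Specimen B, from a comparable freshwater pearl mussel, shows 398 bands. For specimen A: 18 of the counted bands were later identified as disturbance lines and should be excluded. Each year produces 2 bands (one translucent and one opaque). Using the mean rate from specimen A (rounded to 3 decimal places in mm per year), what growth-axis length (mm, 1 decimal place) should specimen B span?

Specimen A: correcting the raw count gives 322 − 18 = 304 true bands.
Specimen A: with 2 bands per year, 304 / 2 = 152 years.
A: Extension rate ≈ 91.1 / 152 = 0.599 mm per year.
Specimen B: dividing by 2 bands per year: 398 / 2 = 199 years. B's length ≈ 0.599 × 199 = 119.2 mm.

119.2 mm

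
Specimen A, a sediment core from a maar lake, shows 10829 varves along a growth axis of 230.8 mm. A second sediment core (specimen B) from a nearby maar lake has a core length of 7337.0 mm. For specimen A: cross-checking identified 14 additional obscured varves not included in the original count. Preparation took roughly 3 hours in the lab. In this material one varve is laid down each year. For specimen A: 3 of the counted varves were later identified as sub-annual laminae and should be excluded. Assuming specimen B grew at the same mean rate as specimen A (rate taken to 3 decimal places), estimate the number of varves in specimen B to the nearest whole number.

Specimen A: true varve count = 10829 − 3 + 14 = 10840.
A: Mean rate = 230.8 mm / 10840 years ≈ 0.021 mm/yr.
Specimen B: 7337.0 mm / 0.021 mm per year = 349380.95 years ≈ 349381 varves.

349381 varves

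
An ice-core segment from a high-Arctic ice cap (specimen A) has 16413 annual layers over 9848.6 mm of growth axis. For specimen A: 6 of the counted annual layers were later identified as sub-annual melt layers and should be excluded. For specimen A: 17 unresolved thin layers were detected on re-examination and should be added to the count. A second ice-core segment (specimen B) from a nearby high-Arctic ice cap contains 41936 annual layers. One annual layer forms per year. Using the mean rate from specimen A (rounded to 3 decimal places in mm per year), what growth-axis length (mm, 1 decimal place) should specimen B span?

Specimen A: true annual layer count = 16413 − 6 + 17 = 16424.
A: Extension rate ≈ 9848.6 / 16424 = 0.600 mm/year.
Length of B = 0.600 × 41936 = 25161.6 mm.

25161.6 mm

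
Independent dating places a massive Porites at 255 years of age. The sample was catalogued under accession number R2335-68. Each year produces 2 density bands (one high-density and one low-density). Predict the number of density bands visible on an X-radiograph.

With 2 density bands per year, 255 years would produce 255 × 2 = 510 density bands.
So 510 density bands should be present.

510 density bands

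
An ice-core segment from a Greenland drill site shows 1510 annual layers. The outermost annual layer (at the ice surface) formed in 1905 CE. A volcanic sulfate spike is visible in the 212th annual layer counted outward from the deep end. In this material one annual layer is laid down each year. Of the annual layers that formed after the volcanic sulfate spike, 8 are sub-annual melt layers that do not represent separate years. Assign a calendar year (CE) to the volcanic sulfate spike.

1510 − 212 = 1298 annual layers lie beyond the volcanic sulfate spike toward the ice surface.
Excluding 8 false annual layers: 1298 − 8 = 1290.
1905 − 1290 = 615 CE.

615 CE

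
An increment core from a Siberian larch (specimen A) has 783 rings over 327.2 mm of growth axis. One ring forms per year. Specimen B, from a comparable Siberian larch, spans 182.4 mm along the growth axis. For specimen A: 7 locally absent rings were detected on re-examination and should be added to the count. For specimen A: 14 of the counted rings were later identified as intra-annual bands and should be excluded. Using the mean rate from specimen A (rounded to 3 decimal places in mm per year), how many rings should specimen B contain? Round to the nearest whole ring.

Specimen A: correcting the raw count gives 783 − 14 + 7 = 776 true rings.
A: 327.2 mm over 776 years gives 327.2 / 776 ≈ 0.422 mm per year.
B spans 182.4 / 0.422 = 432.23 years ≈ 432 rings.

432 rings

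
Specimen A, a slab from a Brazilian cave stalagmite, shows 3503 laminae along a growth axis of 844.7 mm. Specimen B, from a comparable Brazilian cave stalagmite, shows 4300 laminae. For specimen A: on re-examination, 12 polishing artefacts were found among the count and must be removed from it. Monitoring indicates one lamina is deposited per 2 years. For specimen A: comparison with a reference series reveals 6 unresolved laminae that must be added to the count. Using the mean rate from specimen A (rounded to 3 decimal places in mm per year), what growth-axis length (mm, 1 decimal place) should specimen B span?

Specimen A: correcting the raw count gives 3503 − 12 + 6 = 3497 true laminae.
Specimen A: 3497 laminae at 2 years each span 3497 × 2 = 6994 years.
A: Mean rate = 844.7 mm / 6994 years ≈ 0.121 mm per year.
Specimen B: 4300 laminae at 2 years each span 4300 × 2 = 8600 years. For B, 0.121 mm/year × 8600 years = 1040.6 mm.

1040.6 mm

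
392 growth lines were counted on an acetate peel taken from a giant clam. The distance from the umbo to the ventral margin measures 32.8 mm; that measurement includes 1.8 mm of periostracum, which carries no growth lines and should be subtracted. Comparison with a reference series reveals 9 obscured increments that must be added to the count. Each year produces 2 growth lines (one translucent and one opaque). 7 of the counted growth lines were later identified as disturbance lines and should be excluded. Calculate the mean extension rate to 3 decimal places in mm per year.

Correcting the raw count gives 392 − 7 + 9 = 394 true growth lines.
394 growth lines at 2 per year is 394 / 2 = 197 years.
Net length = 32.8 − 1.8 = 31.0 mm.
Extension rate ≈ 31.0 / 197 = 0.157 mm per year.

0.157 mm per year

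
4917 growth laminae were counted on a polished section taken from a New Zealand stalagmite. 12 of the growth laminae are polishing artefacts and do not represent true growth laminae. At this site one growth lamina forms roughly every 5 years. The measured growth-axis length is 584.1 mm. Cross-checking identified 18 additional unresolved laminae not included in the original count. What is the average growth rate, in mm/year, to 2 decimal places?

0.02 mm/year

Correcting the raw count gives 4917 − 12 + 18 = 4923 true growth laminae.
Multiplying by 5 years per growth lamina: 4923 × 5 = 24615 years.
Mean rate = 584.1 mm / 24615 years ≈ 0.02 mm/year.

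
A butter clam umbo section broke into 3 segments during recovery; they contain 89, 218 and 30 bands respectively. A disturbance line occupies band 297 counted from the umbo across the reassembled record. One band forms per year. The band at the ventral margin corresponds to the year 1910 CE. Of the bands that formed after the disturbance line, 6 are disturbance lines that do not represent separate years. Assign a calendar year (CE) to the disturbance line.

Total bands = 89 + 218 + 30 = 337.
The disturbance line sits at band 297 from the umbo, so 337 − 297 = 40 bands formed after it.
Excluding 6 false bands: 40 − 6 = 34.
The band at the ventral margin is 1910 CE, so the disturbance line dates to 1910 − 34 = 1876 CE.

1876 CE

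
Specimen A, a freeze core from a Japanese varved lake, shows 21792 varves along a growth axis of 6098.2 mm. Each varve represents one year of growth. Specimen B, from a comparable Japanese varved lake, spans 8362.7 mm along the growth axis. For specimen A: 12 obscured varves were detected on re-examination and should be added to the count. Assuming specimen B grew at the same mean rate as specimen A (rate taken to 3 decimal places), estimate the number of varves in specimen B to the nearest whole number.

Specimen A: correcting the raw count gives 21792 + 12 = 21804 true varves.
A: Extension rate ≈ 6098.2 / 21804 = 0.280 mm/year.
Specimen B: 8362.7 mm / 0.280 mm per year = 29866.79 years ≈ 29867 varves.

29867 varves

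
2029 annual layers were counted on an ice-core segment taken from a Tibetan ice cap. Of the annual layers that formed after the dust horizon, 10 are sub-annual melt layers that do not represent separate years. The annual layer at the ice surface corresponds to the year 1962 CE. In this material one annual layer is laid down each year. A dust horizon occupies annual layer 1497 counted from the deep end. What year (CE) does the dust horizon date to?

Between annual layer 1497 and the ice surface there are 2029 − 1497 = 532 annual layers.
Removing the 10 false annual layers leaves 532 − 10 = 522 true annual layers beyond the dust horizon.
1962 − 522 = 1440 CE.

1440 CE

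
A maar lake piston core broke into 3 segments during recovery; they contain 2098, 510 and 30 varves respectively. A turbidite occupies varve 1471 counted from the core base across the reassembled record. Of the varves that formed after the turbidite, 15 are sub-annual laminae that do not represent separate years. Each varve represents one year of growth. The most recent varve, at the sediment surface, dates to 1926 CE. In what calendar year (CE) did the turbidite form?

774 CE

Total varves = 2098 + 510 + 30 = 2638.
Between varve 1471 and the sediment surface there are 2638 − 1471 = 1167 varves.
1167 − 15 false = 1152 true varves after the turbidite.
Counting back 1152 years from 1926 CE places the turbidite in 1926 − 1152 = 774 CE.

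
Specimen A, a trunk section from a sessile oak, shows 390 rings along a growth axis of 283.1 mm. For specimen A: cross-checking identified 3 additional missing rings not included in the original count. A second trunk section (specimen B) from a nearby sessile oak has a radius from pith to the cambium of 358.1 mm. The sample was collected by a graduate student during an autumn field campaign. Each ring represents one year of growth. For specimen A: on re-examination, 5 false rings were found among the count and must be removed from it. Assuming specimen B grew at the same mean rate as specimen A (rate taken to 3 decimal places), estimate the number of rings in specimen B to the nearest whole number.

Specimen A: adjusted count: 390 − 5 + 3 = 388 rings.
A: Mean rate = 283.1 mm / 388 years ≈ 0.730 mm/year.
For B, 358.1 / 0.730 = 490.55 years ≈ 491 rings.

491 rings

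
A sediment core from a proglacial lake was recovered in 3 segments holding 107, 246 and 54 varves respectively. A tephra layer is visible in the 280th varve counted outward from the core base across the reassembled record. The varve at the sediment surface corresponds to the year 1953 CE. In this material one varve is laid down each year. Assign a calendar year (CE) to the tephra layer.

Total varves = 107 + 246 + 54 = 407.
407 − 280 = 127 varves lie beyond the tephra layer toward the sediment surface.
The varve at the sediment surface is 1953 CE, so the tephra layer dates to 1953 − 127 = 1826 CE.

1826 CE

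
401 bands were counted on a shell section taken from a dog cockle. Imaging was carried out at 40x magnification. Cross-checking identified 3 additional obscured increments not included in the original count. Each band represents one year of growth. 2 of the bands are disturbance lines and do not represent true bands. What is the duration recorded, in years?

402 years

Adjusted count: 401 − 2 + 3 = 402 bands.
With a one-to-one band periodicity this is 402 years.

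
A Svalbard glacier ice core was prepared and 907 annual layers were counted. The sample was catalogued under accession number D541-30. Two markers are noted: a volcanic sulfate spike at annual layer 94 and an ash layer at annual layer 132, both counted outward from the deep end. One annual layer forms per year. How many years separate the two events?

132 − 94 = 38 annual layers lie between the two events.
At one annual layer per year, 38 years elapsed between them.

38 yr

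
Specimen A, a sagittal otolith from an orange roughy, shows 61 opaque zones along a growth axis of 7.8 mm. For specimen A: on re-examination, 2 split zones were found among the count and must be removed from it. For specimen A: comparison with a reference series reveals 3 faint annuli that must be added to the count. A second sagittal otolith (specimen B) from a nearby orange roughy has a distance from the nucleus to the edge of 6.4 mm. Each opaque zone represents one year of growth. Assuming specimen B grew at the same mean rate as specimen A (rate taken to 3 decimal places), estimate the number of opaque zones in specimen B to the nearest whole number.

Specimen A: correcting the raw count gives 61 − 2 + 3 = 62 true opaque zones.
A: Mean rate = 7.8 mm / 62 years ≈ 0.126 mm/year.
For B, 6.4 / 0.126 = 50.79 years ≈ 51 opaque zones.

51 opaque zones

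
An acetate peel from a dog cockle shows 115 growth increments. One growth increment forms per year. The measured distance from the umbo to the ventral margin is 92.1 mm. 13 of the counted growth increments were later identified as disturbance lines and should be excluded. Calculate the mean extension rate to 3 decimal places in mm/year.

True growth increment count = 115 − 13 = 102.
Extension rate ≈ 92.1 / 102 = 0.903 mm/year.

0.903 mm/year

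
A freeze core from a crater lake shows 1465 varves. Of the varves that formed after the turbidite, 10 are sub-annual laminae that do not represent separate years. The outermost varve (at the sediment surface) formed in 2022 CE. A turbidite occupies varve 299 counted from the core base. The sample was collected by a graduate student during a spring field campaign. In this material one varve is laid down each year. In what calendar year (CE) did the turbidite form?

866 CE

The turbidite sits at varve 299 from the core base, so 1465 − 299 = 1166 varves formed after it.
1166 − 10 false = 1156 true varves after the turbidite.
Counting back 1156 years from 2022 CE places the turbidite in 2022 − 1156 = 866 CE.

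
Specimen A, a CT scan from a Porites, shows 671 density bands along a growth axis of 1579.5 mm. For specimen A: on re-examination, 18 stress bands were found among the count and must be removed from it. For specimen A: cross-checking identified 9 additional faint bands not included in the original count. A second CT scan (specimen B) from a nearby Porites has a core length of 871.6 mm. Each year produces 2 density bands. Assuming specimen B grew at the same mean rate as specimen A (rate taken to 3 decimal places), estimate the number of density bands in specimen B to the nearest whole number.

Specimen A: after corrections the count is 671 − 18 + 9 = 662 density bands.
Specimen A: 662 density bands at 2 per year is 662 / 2 = 331 years.
A: Extension rate ≈ 1579.5 / 331 = 4.772 mm/year.
For B, 871.6 / 4.772 = 182.65 years; at 2 density bands per year that is 182.65 × 2 ≈ 365 density bands.

365 density bands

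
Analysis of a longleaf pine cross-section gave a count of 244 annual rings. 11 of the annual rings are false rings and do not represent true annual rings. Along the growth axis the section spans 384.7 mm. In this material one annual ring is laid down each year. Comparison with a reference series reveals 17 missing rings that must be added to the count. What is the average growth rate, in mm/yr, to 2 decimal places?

Correcting the raw count gives 244 − 11 + 17 = 250 true annual rings.
Extension rate ≈ 384.7 / 250 = 1.54 mm/yr.

1.54 mm/yr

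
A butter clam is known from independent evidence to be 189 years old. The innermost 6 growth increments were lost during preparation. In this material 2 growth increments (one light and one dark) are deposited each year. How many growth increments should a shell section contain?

189 years at 2 growth increments per year gives 189 × 2 = 378 growth increments.
378 − 6 missed = 372 growth increments expected in the prepared section.

372 growth increments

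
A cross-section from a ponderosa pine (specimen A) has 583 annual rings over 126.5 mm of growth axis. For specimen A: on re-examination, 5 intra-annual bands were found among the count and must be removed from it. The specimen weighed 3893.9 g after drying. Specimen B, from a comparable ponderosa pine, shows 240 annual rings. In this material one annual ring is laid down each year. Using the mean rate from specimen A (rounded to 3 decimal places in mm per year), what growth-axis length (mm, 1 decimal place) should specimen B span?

Specimen A: true annual ring count = 583 − 5 = 578.
A: Extension rate ≈ 126.5 / 578 = 0.219 mm/yr.
B's length ≈ 0.219 × 240 = 52.6 mm.

52.6 mm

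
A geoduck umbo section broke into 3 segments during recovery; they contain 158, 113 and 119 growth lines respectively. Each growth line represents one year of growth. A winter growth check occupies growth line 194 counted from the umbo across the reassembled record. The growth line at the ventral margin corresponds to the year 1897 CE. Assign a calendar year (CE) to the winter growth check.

Total growth lines = 158 + 113 + 119 = 390.
The winter growth check sits at growth line 194 from the umbo, so 390 − 194 = 196 growth lines formed after it.
The growth line at the ventral margin is 1897 CE, so the winter growth check dates to 1897 − 196 = 1701 CE.

1701 CE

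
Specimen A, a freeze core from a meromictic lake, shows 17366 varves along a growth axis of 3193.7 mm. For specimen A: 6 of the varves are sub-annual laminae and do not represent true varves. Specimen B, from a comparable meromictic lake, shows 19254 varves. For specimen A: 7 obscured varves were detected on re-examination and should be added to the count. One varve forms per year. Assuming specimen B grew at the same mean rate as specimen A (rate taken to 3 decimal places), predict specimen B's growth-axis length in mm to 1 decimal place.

Specimen A: after corrections the count is 17366 − 6 + 7 = 17367 varves.
A: Extension rate ≈ 3193.7 / 17367 = 0.184 mm per year.
For B, 0.184 mm/year × 19254 years = 3542.7 mm.

3542.7 mm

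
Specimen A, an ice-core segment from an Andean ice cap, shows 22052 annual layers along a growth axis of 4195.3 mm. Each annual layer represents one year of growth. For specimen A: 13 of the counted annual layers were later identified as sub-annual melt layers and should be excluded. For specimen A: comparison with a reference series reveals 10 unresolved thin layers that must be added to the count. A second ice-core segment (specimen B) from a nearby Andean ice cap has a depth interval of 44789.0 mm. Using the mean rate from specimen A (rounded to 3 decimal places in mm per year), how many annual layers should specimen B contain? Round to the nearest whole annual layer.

235732 annual layers

Specimen A: adjusted count: 22052 − 13 + 10 = 22049 annual layers.
A: Mean rate = 4195.3 mm / 22049 years ≈ 0.190 mm per year.
B spans 44789.0 / 0.190 = 235731.58 years ≈ 235732 annual layers.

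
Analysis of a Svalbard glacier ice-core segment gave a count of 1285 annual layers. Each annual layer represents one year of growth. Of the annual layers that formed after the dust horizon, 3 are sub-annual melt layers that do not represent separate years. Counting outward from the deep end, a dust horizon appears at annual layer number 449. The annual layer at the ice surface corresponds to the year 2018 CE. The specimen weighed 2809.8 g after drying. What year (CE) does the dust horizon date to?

1185 CE

The dust horizon sits at annual layer 449 from the deep end, so 1285 − 449 = 836 annual layers formed after it.
Excluding 3 false annual layers: 836 − 3 = 833.
2018 − 833 = 1185 CE.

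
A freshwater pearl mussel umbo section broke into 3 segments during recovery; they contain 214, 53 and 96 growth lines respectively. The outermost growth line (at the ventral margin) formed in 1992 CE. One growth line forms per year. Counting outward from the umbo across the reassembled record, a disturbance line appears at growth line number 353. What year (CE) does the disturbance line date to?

Total growth lines = 214 + 53 + 96 = 363.
Between growth line 353 and the ventral margin there are 363 − 353 = 10 growth lines.
The growth line at the ventral margin is 1992 CE, so the disturbance line dates to 1992 − 10 = 1982 CE.

1982 CE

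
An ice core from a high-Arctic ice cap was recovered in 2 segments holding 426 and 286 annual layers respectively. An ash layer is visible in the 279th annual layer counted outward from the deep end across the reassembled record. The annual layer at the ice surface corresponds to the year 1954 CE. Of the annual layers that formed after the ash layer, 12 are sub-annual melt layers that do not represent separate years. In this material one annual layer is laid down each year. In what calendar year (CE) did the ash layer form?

Total annual layers = 426 + 286 = 712.
712 − 279 = 433 annual layers lie beyond the ash layer toward the ice surface.
433 − 12 false = 421 true annual layers after the ash layer.
Counting back 421 years from 1954 CE places the ash layer in 1954 − 421 = 1533 CE.

1533 CE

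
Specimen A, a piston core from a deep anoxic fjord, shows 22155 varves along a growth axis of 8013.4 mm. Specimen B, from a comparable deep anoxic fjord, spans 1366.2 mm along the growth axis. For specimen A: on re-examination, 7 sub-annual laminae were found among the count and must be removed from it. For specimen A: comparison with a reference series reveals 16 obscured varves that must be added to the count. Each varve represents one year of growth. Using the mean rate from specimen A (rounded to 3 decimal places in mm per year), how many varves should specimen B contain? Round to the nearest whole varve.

Specimen A: correcting the raw count gives 22155 − 7 + 16 = 22164 true varves.
A: Mean rate = 8013.4 mm / 22164 years ≈ 0.362 mm/year.
B spans 1366.2 / 0.362 = 3774.03 years ≈ 3774 varves.

3774 varves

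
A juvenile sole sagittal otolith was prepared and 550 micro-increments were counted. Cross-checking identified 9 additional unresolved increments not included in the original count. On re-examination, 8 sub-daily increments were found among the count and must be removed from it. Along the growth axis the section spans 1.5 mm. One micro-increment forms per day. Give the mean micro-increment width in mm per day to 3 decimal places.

Adjusted count: 550 − 8 + 9 = 551 micro-increments.
Extension rate ≈ 1.5 / 551 = 0.003 mm per day.

0.003 mm per day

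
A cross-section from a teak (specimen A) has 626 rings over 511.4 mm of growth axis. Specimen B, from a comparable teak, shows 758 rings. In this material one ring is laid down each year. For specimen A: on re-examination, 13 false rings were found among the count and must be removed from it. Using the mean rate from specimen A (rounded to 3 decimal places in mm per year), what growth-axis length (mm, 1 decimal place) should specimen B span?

Specimen A: true ring count = 626 − 13 = 613.
A: 511.4 mm over 613 years gives 511.4 / 613 ≈ 0.834 mm/yr.
For B, 0.834 mm/year × 758 years = 632.2 mm.

632.2 mm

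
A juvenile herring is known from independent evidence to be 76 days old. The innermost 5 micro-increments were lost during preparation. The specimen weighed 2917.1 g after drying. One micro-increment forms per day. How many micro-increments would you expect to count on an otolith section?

71 micro-increments

At one micro-increment per day, 76 days correspond to 76 micro-increments.
Less the 5 uncaptured micro-increments: 76 − 5 = 71.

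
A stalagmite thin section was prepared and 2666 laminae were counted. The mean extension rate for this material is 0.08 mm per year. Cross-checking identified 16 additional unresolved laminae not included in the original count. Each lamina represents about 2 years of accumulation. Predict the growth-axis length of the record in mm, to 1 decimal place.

429.1 mm

Adjusted count: 2666 + 16 = 2682 laminae.
2682 laminae at 2 years each span 2682 × 2 = 5364 years.
Length ≈ 0.08 × 5364 = 429.1 mm.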